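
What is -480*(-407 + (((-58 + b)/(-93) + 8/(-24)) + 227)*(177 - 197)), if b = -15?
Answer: 73745760/31 ≈ 2.3789e+6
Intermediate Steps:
-480*(-407 + (((-58 + b)/(-93) + 8/(-24)) + 227)*(177 - 197)) = -480*(-407 + (((-58 - 15)/(-93) + 8/(-24)) + 227)*(177 - 197)) = -480*(-407 + ((-73*(-1/93) + 8*(-1/24)) + 227)*(-20)) = -480*(-407 + ((73/93 - ⅓) + 227)*(-20)) = -480*(-407 + (14/31 + 227)*(-20)) = -480*(-407 + (7051/31)*(-20)) = -480*(-407 - 141020/31) = -480*(-153637/31) = 73745760/31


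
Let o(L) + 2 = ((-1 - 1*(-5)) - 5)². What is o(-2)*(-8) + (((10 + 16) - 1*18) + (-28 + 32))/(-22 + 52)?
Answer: 42/5 ≈ 8.4000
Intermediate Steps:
o(L) = -1 (o(L) = -2 + ((-1 - 1*(-5)) - 5)² = -2 + ((-1 + 5) - 5)² = -2 + (4 - 5)² = -2 + (-1)² = -2 + 1 = -1)
o(-2)*(-8) + (((10 + 16) - 1*18) + (-28 + 32))/(-22 + 52) = -1*(-8) + (((10 + 16) - 1*18) + (-28 + 32))/(-22 + 52) = 8 + ((26 - 18) + 4)/30 = 8 + (8 + 4)*(1/30) = 8 + 12*(1/30) = 8 + ⅖ = 42/5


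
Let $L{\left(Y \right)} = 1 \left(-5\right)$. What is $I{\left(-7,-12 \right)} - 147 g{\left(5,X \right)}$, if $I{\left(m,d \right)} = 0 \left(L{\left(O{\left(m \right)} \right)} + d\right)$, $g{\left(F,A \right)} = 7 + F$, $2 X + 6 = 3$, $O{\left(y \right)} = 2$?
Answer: $-1764$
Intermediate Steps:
$X = - \frac{3}{2}$ ($X = -3 + \frac{1}{2} \cdot 3 = -3 + \frac{3}{2} = - \frac{3}{2} \approx -1.5$)
$L{\left(Y \right)} = -5$
$I{\left(m,d \right)} = 0$ ($I{\left(m,d \right)} = 0 \left(-5 + d\right) = 0$)
$I{\left(-7,-12 \right)} - 147 g{\left(5,X \right)} = 0 - 147 \left(7 + 5\right) = 0 - 1764 = -1764$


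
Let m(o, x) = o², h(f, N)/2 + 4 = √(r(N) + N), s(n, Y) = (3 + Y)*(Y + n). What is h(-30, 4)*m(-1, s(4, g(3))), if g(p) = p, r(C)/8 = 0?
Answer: -4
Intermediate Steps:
r(C) = 0 (r(C) = 8*0 = 0)
h(f, N) = -8 + 2*√N (h(f, N) = -8 + 2*√(0 + N) = -8 + 2*√N)
h(-30, 4)*m(-1, s(4, g(3))) = (-8 + 2*√4)*(-1)² = (-8 + 2*2)*1 = (-8 + 4)*1 = -4*1 = -4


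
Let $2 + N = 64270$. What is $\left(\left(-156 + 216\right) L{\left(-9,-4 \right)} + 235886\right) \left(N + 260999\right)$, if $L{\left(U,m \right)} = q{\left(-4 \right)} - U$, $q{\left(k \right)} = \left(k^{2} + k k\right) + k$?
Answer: $77448024302$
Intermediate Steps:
$N = 64268$ ($N = -2 + 64270 = 64268$)
$q{\left(k \right)} = k + 2 k^{2}$ ($q{\left(k \right)} = \left(k^{2} + k^{2}\right) + k = 2 k^{2} + k = k + 2 k^{2}$)
$L{\left(U,m \right)} = 28 - U$ ($L{\left(U,m \right)} = - 4 \left(1 + 2 \left(-4\right)\right) - U = - 4 \left(1 - 8\right) - U = \left(-4\right) \left(-7\right) - U = 28 - U$)
$\left(\left(-156 + 216\right) L{\left(-9,-4 \right)} + 235886\right) \left(N + 260999\right) = \left(\left(-156 + 216\right) \left(28 - -9\right) + 235886\right) \left(64268 + 260999\right) = \left(60 \left(28 + 9\right) + 235886\right) 325267 = \left(60 \cdot 37 + 235886\right) 325267 = \left(2220 + 235886\right) 325267 = 238106 \cdot 325267 = 77448024302$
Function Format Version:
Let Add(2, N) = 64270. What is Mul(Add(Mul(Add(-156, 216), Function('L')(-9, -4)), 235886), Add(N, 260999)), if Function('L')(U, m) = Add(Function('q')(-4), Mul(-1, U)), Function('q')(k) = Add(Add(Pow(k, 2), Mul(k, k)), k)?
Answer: 77448024302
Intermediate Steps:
N = 64268 (N = Add(-2, 64270) = 64268)
Function('q')(k) = Add(k, Mul(2, Pow(k, 2))) (Function('q')(k) = Add(Add(Pow(k, 2), Pow(k, 2)), k) = Add(Mul(2, Pow(k, 2)), k) = Add(k, Mul(2, Pow(k, 2))))
Function('L')(U, m) = Add(28, Mul(-1, U)) (Function('L')(U, m) = Add(Mul(-4, Add(1, Mul(2, -4))), Mul(-1, U)) = Add(Mul(-4, Add(1, -8)), Mul(-1, U)) = Add(Mul(-4, -7), Mul(-1, U)) = Add(28, Mul(-1, U)))
Mul(Add(Mul(Add(-156, 216), Function('L')(-9, -4)), 235886), Add(N, 260999)) = Mul(Add(Mul(Add(-156, 216), Add(28, Mul(-1, -9))), 235886), Add(64268, 260999)) = Mul(Add(Mul(60, Add(28, 9)), 235886), 325267) = Mul(Add(Mul(60, 37), 235886), 325267) = Mul(Add(2220, 235886), 325267) = Mul(238106, 325267) = 77448024302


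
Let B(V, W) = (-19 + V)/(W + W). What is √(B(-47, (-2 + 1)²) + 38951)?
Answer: √38918 ≈ 197.28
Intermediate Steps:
B(V, W) = (-19 + V)/(2*W) (B(V, W) = (-19 + V)/((2*W)) = (-19 + V)*(1/(2*W)) = (-19 + V)/(2*W))
√(B(-47, (-2 + 1)²) + 38951) = √((-19 - 47)/(2*((-2 + 1)²)) + 38951) = √((½)*(-66)/(-1)² + 38951) = √((½)*(-66)/1 + 38951) = √((½)*1*(-66) + 38951) = √(-33 + 38951) = √38918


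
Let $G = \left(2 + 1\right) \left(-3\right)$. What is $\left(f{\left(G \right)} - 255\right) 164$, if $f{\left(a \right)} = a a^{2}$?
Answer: $-161376$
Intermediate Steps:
$G = -9$ ($G = 3 \left(-3\right) = -9$)
$f{\left(a \right)} = a^{3}$
$\left(f{\left(G \right)} - 255\right) 164 = \left(\left(-9\right)^{3} - 255\right) 164 = \left(-729 - 255\right) 164 = \left(-984\right) 164 = -161376$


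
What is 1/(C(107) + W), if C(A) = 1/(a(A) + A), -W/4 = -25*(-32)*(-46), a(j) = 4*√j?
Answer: 1433286507/210979789580801 + 4*√107/210979789580801 ≈ 6.7935e-6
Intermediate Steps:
W = 147200 (W = -4*(-25*(-32))*(-46) = -3200*(-46) = -4*(-36800) = 147200)
C(A) = 1/(A + 4*√A) (C(A) = 1/(4*√A + A) = 1/(A + 4*√A))
1/(C(107) + W) = 1/(1/(107 + 4*√107) + 147200) = 1/(147200 + 1/(107 + 4*√107))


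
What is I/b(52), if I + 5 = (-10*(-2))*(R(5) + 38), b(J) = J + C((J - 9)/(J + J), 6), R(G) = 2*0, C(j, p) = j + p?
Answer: 15704/1215 ≈ 12.925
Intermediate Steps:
R(G) = 0
b(J) = 6 + J + (-9 + J)/(2*J) (b(J) = J + ((J - 9)/(J + J) + 6) = J + ((-9 + J)/((2*J)) + 6) = J + ((-9 + J)*(1/(2*J)) + 6) = J + ((-9 + J)/(2*J) + 6) = J + (6 + (-9 + J)/(2*J)) = 6 + J + (-9 + J)/(2*J))
I = 755 (I = -5 + (-10*(-2))*(0 + 38) = -5 + 20*38 = -5 + 760 = 755)
I/b(52) = 755/(13/2 + 52 - 9/2/52) = 755/(13/2 + 52 - 9/2*1/52) = 755/(13/2 + 52 - 9/104) = 755/(6075/104) = 755*(104/6075) = 15704/1215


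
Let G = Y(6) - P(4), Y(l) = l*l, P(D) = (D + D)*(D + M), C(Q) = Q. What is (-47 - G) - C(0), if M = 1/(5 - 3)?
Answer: -47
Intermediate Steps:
M = 1/2 ≈ 0.50000
P(D) = 2*D*(1/2 + D) (P(D) = (D + D)*(D + 1/2) = (2*D)*(1/2 + D) = 2*D*(1/2 + D))
Y(l) = l**2
G = 0 (G = 6**2 - 4*(1 + 2*4) = 36 - 4*(1 + 8) = 36 - 4*9 = 36 - 1*36 = 36 - 36 = 0)
(-47 - G) - C(0) = (-47 - 1*0) - 1*0 = (-47 + 0) + 0 = -47 + 0 = -47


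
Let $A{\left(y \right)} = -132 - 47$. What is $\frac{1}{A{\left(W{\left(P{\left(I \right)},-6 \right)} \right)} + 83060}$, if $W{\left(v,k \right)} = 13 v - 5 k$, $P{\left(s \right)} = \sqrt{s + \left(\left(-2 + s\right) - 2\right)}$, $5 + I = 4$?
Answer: $\frac{1}{82881} \approx 1.2065 \cdot 10^{-5}$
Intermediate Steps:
$I = -1$ ($I = -5 + 4 = -1$)
$P{\left(s \right)} = \sqrt{-4 + 2 s}$ ($P{\left(s \right)} = \sqrt{s + \left(-4 + s\right)} = \sqrt{-4 + 2 s}$)
$W{\left(v,k \right)} = - 5 k + 13 v$
$A{\left(y \right)} = -179$
$\frac{1}{A{\left(W{\left(P{\left(I \right)},-6 \right)} \right)} + 83060} = \frac{1}{-179 + 83060} = \frac{1}{82881}$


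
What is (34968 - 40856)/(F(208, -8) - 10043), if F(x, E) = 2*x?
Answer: 5888/9627 ≈ 0.61161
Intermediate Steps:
(34968 - 40856)/(F(208, -8) - 10043) = (34968 - 40856)/(2*208 - 10043) = -5888/(416 - 10043) = -5888/(-9627) = -5888*(-1/9627) = 5888/9627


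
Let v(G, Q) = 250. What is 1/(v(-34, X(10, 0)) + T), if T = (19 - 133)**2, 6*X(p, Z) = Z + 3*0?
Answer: 1/13246 ≈ 7.5495e-5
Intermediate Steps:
X(p, Z) = Z/6 (X(p, Z) = (Z + 3*0)/6 = (Z + 0)/6 = Z/6)
T = 12996 (T = (-114)**2 = 12996)
1/(v(-34, X(10, 0)) + T) = 1/(250 + 12996) = 1/13246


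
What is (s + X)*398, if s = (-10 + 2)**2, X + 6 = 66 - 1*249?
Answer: -49750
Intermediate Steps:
X = -189 (X = -6 + (66 - 1*249) = -6 + (66 - 249) = -6 - 183 = -189)
s = 64 (s = (-8)**2 = 64)
(s + X)*398 = (64 - 189)*398 = -125*398 = -49750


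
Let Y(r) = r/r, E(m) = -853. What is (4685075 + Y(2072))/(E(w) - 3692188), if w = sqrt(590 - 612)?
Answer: -425916/335731 ≈ -1.2686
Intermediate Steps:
w = I*sqrt(22) (w = sqrt(-22) = I*sqrt(22) ≈ 4.6904*I)
Y(r) = 1
(4685075 + Y(2072))/(E(w) - 3692188) = (4685075 + 1)/(-853 - 3692188) = 4685076/(-3693041) = 4685076*(-1/3693041) = -425916/335731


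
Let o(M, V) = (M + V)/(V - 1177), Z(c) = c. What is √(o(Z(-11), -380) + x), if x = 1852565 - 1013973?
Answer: √225884047355/519 ≈ 915.75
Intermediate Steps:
x = 838592
o(M, V) = (M + V)/(-1177 + V)
√(o(Z(-11), -380) + x) = √((-11 - 380)/(-1177 - 380) + 838592) = √(-391/(-1557) + 838592) = √(-1/1557*(-391) + 838592) = √(391/1557 + 838592) = √(1305688135/1557) = √225884047355/519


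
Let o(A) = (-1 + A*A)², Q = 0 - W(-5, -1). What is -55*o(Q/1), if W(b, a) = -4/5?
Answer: -891/125 ≈ -7.1280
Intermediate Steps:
W(b, a) = -⅘ (W(b, a) = -4*⅕ = -⅘)
Q = ⅘ (Q = 0 - 1*(-⅘) = 0 + ⅘ = ⅘ ≈ 0.80000)
o(A) = (-1 + A²)²
-55*o(Q/1) = -55*(-1 + ((⅘)/1)²)² = -55*(-1 + ((⅘)*1)²)² = -55*(-1 + (⅘)²)² = -55*(-1 + 16/25)² = -55*(-9/25)² = -55*81/625 = -891/125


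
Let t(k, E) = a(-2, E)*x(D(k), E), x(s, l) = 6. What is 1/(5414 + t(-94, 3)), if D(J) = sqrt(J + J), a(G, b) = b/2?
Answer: 1/5423 ≈ 0.00018440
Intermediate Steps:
a(G, b) = b/2 (a(G, b) = b*(1/2) = b/2)
D(J) = sqrt(2)*sqrt(J) (D(J) = sqrt(2*J) = sqrt(2)*sqrt(J))
t(k, E) = 3*E (t(k, E) = (E/2)*6 = 3*E)
1/(5414 + t(-94, 3)) = 1/(5414 + 3*3) = 1/(5414 + 9) = 1/5423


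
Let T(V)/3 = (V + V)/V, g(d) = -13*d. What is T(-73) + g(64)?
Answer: -826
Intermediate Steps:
T(V) = 6 (T(V) = 3*((V + V)/V) = 3*((2*V)/V) = 3*2 = 6)
T(-73) + g(64) = 6 - 13*64 = 6 - 832 = -826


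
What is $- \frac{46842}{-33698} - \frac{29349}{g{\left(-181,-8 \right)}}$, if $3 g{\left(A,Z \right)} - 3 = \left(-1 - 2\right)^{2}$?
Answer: $- \frac{494407617}{67396} \approx -7335.9$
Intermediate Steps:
$g{\left(A,Z \right)} = 4$ ($g{\left(A,Z \right)} = 1 + \frac{\left(-1 - 2\right)^{2}}{3} = 1 + \frac{\left(-3\right)^{2}}{3} = 1 + \frac{1}{3} \cdot 9 = 1 + 3 = 4$)
$- \frac{46842}{-33698} - \frac{29349}{g{\left(-181,-8 \right)}} = - \frac{46842}{-33698} - \frac{29349}{4} = \left(-46842\right) \left(- \frac{1}{33698}\right) - \frac{29349}{4} = \frac{23421}{16849} - \frac{29349}{4} = - \frac{494407617}{67396}$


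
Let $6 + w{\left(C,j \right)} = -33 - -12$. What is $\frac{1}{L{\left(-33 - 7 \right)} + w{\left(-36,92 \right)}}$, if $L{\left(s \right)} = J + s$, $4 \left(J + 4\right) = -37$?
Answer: $- \frac{4}{321} \approx -0.012461$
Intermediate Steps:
$J = - \frac{53}{4}$ ($J = -4 + \frac{1}{4} \left(-37\right) = -4 - \frac{37}{4} = - \frac{53}{4} \approx -13.25$)
$w{\left(C,j \right)} = -27$ ($w{\left(C,j \right)} = -6 - 21 = -27$)
$L{\left(s \right)} = - \frac{53}{4} + s$
$\frac{1}{L{\left(-33 - 7 \right)} + w{\left(-36,92 \right)}} = \frac{1}{\left(- \frac{53}{4} - 40\right) - 27} = \frac{1}{- \frac{213}{4} - 27} = \frac{1}{- \frac{321}{4}} = - \frac{4}{321}$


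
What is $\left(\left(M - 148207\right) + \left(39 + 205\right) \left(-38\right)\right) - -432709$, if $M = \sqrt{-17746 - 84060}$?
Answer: $275230 + i \sqrt{101806} \approx 2.7523 \cdot 10^{5} + 319.07 i$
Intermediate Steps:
$M = i \sqrt{101806}$ ($M = \sqrt{-101806} = i \sqrt{101806} \approx 319.07 i$)
$\left(\left(M - 148207\right) + \left(39 + 205\right) \left(-38\right)\right) - -432709 = \left(\left(i \sqrt{101806} - 148207\right) + \left(39 + 205\right) \left(-38\right)\right) - -432709 = \left(\left(-148207 + i \sqrt{101806}\right) + 244 \left(-38\right)\right) + 432709 = \left(\left(-148207 + i \sqrt{101806}\right) - 9272\right) + 432709 = \left(-157479 + i \sqrt{101806}\right) + 432709 = 275230 + i \sqrt{101806}$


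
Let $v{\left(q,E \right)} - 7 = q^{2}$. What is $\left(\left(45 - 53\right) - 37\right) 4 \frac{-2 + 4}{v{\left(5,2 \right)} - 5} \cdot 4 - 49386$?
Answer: $- \frac{148318}{3} \approx -49439.0$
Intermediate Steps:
$v{\left(q,E \right)} = 7 + q^{2}$
$\left(\left(45 - 53\right) - 37\right) 4 \frac{-2 + 4}{v{\left(5,2 \right)} - 5} \cdot 4 - 49386 = \left(\left(45 - 53\right) - 37\right) 4 \frac{-2 + 4}{\left(7 + 5^{2}\right) - 5} \cdot 4 - 49386 = \left(\left(45 - 53\right) - 37\right) 4 \frac{2}{\left(7 + 25\right) - 5} \cdot 4 - 49386 = \left(-8 - 37\right) 4 \frac{2}{32 - 5} \cdot 4 - 49386 = - 45 \cdot 4 \cdot \frac{2}{27} \cdot 4 - 49386 = - 45 \cdot \frac{8}{27} \cdot 4 - 49386 = \left(-45\right) \frac{32}{27} - 49386 = - \frac{160}{3} - 49386 = - \frac{148318}{3}$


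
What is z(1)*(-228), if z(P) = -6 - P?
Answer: 1596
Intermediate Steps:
z(1)*(-228) = (-6 - 1*1)*(-228) = (-6 - 1)*(-228) = -7*(-228) = 1596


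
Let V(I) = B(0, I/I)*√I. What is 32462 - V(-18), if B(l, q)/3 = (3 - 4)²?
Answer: 32462 - 9*I*√2 ≈ 32462.0 - 12.728*I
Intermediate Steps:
B(l, q) = 3 (B(l, q) = 3*(3 - 4)² = 3*(-1)² = 3*1 = 3)
V(I) = 3*√I
32462 - V(-18) = 32462 - 3*√(-18) = 32462 - 3*3*I*√2 = 32462 - 9*I*√2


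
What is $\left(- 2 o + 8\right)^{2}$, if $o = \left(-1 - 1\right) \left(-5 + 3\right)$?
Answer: $0$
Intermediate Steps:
$o = 4$ ($o = \left(-2\right) \left(-2\right) = 4$)
$\left(- 2 o + 8\right)^{2} = \left(\left(-2\right) 4 + 8\right)^{2} = \left(-8 + 8\right)^{2} = 0^{2} = 0$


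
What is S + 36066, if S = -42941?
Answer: -6875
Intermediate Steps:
S + 36066 = -42941 + 36066 = -6875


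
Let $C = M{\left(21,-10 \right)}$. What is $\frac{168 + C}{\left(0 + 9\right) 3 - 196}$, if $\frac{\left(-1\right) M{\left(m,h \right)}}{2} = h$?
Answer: $- \frac{188}{169} \approx -1.1124$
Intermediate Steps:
$M{\left(m,h \right)} = - 2 h$
$C = 20$ ($C = \left(-2\right) \left(-10\right) = 20$)
$\frac{168 + C}{\left(0 + 9\right) 3 - 196} = \frac{168 + 20}{\left(0 + 9\right) 3 - 196} = \frac{188}{9 \cdot 3 - 196} = \frac{188}{27 - 196} = \frac{188}{-169} = 188 \left(- \frac{1}{169}\right) = - \frac{188}{169}$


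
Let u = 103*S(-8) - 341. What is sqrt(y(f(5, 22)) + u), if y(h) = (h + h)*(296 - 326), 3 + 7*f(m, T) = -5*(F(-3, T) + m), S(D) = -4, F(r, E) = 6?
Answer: 3*I*sqrt(1393)/7 ≈ 15.996*I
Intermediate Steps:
f(m, T) = -33/7 - 5*m/7 (f(m, T) = -3/7 + (-5*(6 + m))/7 = -3/7 + (-30 - 5*m)/7 = -3/7 + (-30/7 - 5*m/7) = -33/7 - 5*m/7)
y(h) = -60*h (y(h) = (2*h)*(-30) = -60*h)
u = -753 (u = 103*(-4) - 341 = -412 - 341 = -753)
sqrt(y(f(5, 22)) + u) = sqrt(-60*(-33/7 - 5/7*5) - 753) = sqrt(-60*(-33/7 - 25/7) - 753) = sqrt(-60*(-58/7) - 753) = sqrt(3480/7 - 753) = sqrt(-1791/7) = 3*I*sqrt(1393)/7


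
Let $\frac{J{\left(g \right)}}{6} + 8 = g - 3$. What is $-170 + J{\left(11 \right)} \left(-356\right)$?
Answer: $-170$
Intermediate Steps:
$J{\left(g \right)} = -66 + 6 g$ ($J{\left(g \right)} = -48 + 6 \left(g - 3\right) = -48 + 6 \left(-3 + g\right) = -48 + \left(-18 + 6 g\right) = -66 + 6 g$)
$-170 + J{\left(11 \right)} \left(-356\right) = -170 + \left(-66 + 6 \cdot 11\right) \left(-356\right) = -170 + \left(-66 + 66\right) \left(-356\right) = -170 + 0 \left(-356\right) = -170 + 0 = -170$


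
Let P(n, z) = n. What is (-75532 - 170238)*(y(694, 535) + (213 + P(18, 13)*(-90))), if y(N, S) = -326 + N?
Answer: 255355030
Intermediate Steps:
(-75532 - 170238)*(y(694, 535) + (213 + P(18, 13)*(-90))) = (-75532 - 170238)*((-326 + 694) + (213 + 18*(-90))) = -245770*(368 + (213 - 1620)) = -245770*(368 - 1407) = -245770*(-1039) = 255355030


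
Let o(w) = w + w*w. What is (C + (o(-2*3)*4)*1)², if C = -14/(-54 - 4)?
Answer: 12159169/841 ≈ 14458.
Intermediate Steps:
o(w) = w + w²
C = 7/29 (C = -14/(-58) = -14*(-1/58) = 7/29 ≈ 0.24138)
(C + (o(-2*3)*4)*1)² = (7/29 + (((-2*3)*(1 - 2*3))*4)*1)² = (7/29 + (-6*(1 - 6)*4)*1)² = (7/29 + (-6*(-5)*4)*1)² = (7/29 + (30*4)*1)² = (7/29 + 120*1)² = (7/29 + 120)² = (3487/29)² = 12159169/841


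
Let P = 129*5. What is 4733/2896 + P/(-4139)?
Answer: 17721967/11986544 ≈ 1.4785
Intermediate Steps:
P = 645
4733/2896 + P/(-4139) = 4733/2896 + 645/(-4139) = 4733*(1/2896) + 645*(-1/4139) = 4733/2896 - 645/4139 = 17721967/11986544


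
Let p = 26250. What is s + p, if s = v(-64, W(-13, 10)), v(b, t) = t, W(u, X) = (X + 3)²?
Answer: 26419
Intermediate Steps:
W(u, X) = (3 + X)²
s = 169 (s = (3 + 10)² = 13² = 169)
s + p = 169 + 26250 = 26419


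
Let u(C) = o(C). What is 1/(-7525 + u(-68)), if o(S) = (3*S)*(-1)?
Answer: -1/7321 ≈ -0.00013659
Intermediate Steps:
o(S) = -3*S
u(C) = -3*C
1/(-7525 + u(-68)) = 1/(-7525 - 3*(-68)) = 1/(-7525 + 204) = 1/(-7321) = -1/7321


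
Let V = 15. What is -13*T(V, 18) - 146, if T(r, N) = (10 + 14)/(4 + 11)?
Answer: -834/5 ≈ -166.80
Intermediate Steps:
T(r, N) = 8/5 (T(r, N) = 24/15 = 24*(1/15) = 8/5)
-13*T(V, 18) - 146 = -13*8/5 - 146 = -104/5 - 146 = -834/5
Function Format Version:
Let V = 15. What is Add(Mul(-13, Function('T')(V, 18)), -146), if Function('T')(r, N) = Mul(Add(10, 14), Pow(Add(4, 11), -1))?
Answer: Rational(-834, 5) ≈ -166.80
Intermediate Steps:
Function('T')(r, N) = Rational(8, 5) (Function('T')(r, N) = Mul(24, Pow(15, -1)) = Mul(24, Rational(1, 15)) = Rational(8, 5))
Add(Mul(-13, Function('T')(V, 18)), -146) = Add(Mul(-13, Rational(8, 5)), -146) = Add(Rational(-104, 5), -146) = Rational(-834, 5)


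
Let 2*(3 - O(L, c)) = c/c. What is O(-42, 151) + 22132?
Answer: 44269/2 ≈ 22135.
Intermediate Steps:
O(L, c) = 5/2 (O(L, c) = 3 - c/(2*c) = 3 - ½*1 = 3 - ½ = 5/2)
O(-42, 151) + 22132 = 5/2 + 22132 = 44269/2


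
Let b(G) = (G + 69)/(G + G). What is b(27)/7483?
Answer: 16/67347 ≈ 0.00023758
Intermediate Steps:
b(G) = (69 + G)/(2*G) (b(G) = (69 + G)/((2*G)) = (69 + G)*(1/(2*G)) = (69 + G)/(2*G))
b(27)/7483 = ((½)*(69 + 27)/27)/7483 = ((½)*(1/27)*96)*(1/7483) = (16/9)*(1/7483) = 16/67347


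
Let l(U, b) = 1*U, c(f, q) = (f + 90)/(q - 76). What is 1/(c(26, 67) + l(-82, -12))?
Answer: -9/854 ≈ -0.010539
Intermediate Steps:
c(f, q) = (90 + f)/(-76 + q)
l(U, b) = U
1/(c(26, 67) + l(-82, -12)) = 1/((90 + 26)/(-76 + 67) - 82) = 1/(116/(-9) - 82) = 1/(-1/9*116 - 82) = 1/(-116/9 - 82) = 1/(-854/9) = -9/854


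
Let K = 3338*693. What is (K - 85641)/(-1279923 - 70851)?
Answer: -742531/450258 ≈ -1.6491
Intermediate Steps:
K = 2313234
(K - 85641)/(-1279923 - 70851) = (2313234 - 85641)/(-1279923 - 70851) = 2227593/(-1350774) = 2227593*(-1/1350774) = -742531/450258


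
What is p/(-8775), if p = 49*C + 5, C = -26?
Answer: 47/325 ≈ 0.14462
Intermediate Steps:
p = -1269 (p = 49*(-26) + 5 = -1274 + 5 = -1269)
p/(-8775) = -1269/(-8775) = -1269*(-1/8775) = 47/325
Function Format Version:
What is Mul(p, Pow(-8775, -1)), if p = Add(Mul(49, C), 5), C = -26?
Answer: Rational(47, 325) ≈ 0.14462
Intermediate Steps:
p = -1269 (p = Add(Mul(49, -26), 5) = Add(-1274, 5) = -1269)
Mul(p, Pow(-8775, -1)) = Mul(-1269, Pow(-8775, -1)) = Mul(-1269, Rational(-1, 8775)) = Rational(47, 325)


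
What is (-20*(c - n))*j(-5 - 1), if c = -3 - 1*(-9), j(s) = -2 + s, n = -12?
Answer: 2880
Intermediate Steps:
c = 6 (c = -3 + 9 = 6)
(-20*(c - n))*j(-5 - 1) = (-20*(6 - 1*(-12)))*(-2 + (-5 - 1)) = (-20*(6 + 12))*(-2 - 6) = -20*18*(-8) = -360*(-8) = 2880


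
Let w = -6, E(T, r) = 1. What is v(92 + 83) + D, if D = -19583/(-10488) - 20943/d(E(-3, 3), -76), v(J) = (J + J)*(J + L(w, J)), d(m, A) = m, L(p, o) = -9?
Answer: 389722199/10488 ≈ 37159.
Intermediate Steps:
v(J) = 2*J*(-9 + J) (v(J) = (J + J)*(J - 9) = (2*J)*(-9 + J) = 2*J*(-9 + J))
D = -219630601/10488 (D = -19583/(-10488) - 20943/1 = -19583*(-1/10488) - 20943*1 = 19583/10488 - 20943 = -219630601/10488 ≈ -20941.)
v(92 + 83) + D = 2*(92 + 83)*(-9 + (92 + 83)) - 219630601/10488 = 2*175*(-9 + 175) - 219630601/10488 = 2*175*166 - 219630601/10488 = 58100 - 219630601/10488 = 389722199/10488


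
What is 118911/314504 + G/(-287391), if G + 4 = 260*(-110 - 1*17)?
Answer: 14853377099/30128539688 ≈ 0.49300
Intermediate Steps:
G = -33024 (G = -4 + 260*(-110 - 1*17) = -4 + 260*(-110 - 17) = -4 + 260*(-127) = -4 - 33020 = -33024)
118911/314504 + G/(-287391) = 118911/314504 - 33024/(-287391) = 118911*(1/314504) - 33024*(-1/287391) = 118911/314504 + 11008/95797 = 14853377099/30128539688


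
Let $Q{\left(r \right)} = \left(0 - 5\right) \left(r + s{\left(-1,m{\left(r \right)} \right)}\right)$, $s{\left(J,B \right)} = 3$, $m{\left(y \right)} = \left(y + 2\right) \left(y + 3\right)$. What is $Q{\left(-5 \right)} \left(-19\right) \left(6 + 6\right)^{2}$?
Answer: $-27360$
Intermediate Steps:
$m{\left(y \right)} = \left(2 + y\right) \left(3 + y\right)$
$Q{\left(r \right)} = -15 - 5 r$ ($Q{\left(r \right)} = \left(0 - 5\right) \left(r + 3\right) = - 5 \left(3 + r\right) = -15 - 5 r$)
$Q{\left(-5 \right)} \left(-19\right) \left(6 + 6\right)^{2} = \left(-15 - -25\right) \left(-19\right) \left(6 + 6\right)^{2} = \left(-15 + 25\right) \left(-19\right) 12^{2} = 10 \left(-19\right) 144 = \left(-190\right) 144 = -27360$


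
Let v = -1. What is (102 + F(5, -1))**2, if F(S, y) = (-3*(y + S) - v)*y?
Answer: 12769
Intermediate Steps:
F(S, y) = y*(1 - 3*S - 3*y) (F(S, y) = (-3*(y + S) - 1*(-1))*y = (-3*(S + y) + 1)*y = ((-3*S - 3*y) + 1)*y = (1 - 3*S - 3*y)*y = y*(1 - 3*S - 3*y))
(102 + F(5, -1))**2 = (102 - (1 - 3*5 - 3*(-1)))**2 = (102 - (1 - 15 + 3))**2 = (102 - 1*(-11))**2 = (102 + 11)**2 = 113**2 = 12769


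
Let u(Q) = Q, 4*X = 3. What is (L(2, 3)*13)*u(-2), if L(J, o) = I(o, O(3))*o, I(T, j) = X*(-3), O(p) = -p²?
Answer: 351/2 ≈ 175.50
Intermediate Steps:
X = ¾ (X = (¼)*3 = ¾ ≈ 0.75000)
I(T, j) = -9/4 (I(T, j) = (¾)*(-3) = -9/4)
L(J, o) = -9*o/4
(L(2, 3)*13)*u(-2) = (-9/4*3*13)*(-2) = -27/4*13*(-2) = -351/4*(-2) = 351/2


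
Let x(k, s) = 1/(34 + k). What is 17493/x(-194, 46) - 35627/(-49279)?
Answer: -137925971893/49279 ≈ -2.7989e+6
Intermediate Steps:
17493/x(-194, 46) - 35627/(-49279) = 17493/(1/(34 - 194)) - 35627/(-49279) = 17493/(1/(-160)) - 35627*(-1/49279) = 17493/(-1/160) + 35627/49279 = 17493*(-160) + 35627/49279 = -2798880 + 35627/49279 = -137925971893/49279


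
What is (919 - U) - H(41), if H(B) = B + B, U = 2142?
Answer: -1305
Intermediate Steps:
H(B) = 2*B
(919 - U) - H(41) = (919 - 1*2142) - 2*41 = (919 - 2142) - 1*82 = -1223 - 82 = -1305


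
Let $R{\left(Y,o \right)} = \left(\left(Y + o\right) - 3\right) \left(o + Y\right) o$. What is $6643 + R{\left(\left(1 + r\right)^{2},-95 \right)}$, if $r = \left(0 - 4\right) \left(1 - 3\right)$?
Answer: $-15967$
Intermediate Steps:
$r = 8$ ($r = \left(-4\right) \left(-2\right) = 8$)
$R{\left(Y,o \right)} = o \left(Y + o\right) \left(-3 + Y + o\right)$ ($R{\left(Y,o \right)} = \left(-3 + Y + o\right) \left(Y + o\right) o = \left(Y + o\right) \left(-3 + Y + o\right) o = o \left(Y + o\right) \left(-3 + Y + o\right)$)
$6643 + R{\left(\left(1 + r\right)^{2},-95 \right)} = 6643 - 95 \left(\left(\left(1 + 8\right)^{2}\right)^{2} + \left(-95\right)^{2} - 3 \left(1 + 8\right)^{2} - -285 + 2 \left(1 + 8\right)^{2} \left(-95\right)\right) = 6643 - 95 \left(\left(9^{2}\right)^{2} + 9025 - 3 \cdot 9^{2} + 285 + 2 \cdot 9^{2} \left(-95\right)\right) = 6643 - 95 \left(81^{2} + 9025 - 243 + 285 + 2 \cdot 81 \left(-95\right)\right) = 6643 - 95 \left(6561 + 9025 - 243 + 285 - 15390\right) = 6643 - 22610 = -15967$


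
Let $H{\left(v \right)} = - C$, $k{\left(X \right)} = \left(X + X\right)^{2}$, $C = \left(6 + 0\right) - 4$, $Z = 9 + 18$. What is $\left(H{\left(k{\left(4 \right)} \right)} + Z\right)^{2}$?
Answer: $625$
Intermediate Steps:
$Z = 27$
$C = 2$ ($C = 6 - 4 = 2$)
$k{\left(X \right)} = 4 X^{2}$ ($k{\left(X \right)} = \left(2 X\right)^{2} = 4 X^{2}$)
$H{\left(v \right)} = -2$ ($H{\left(v \right)} = \left(-1\right) 2 = -2$)
$\left(H{\left(k{\left(4 \right)} \right)} + Z\right)^{2} = \left(-2 + 27\right)^{2} = 25^{2} = 625$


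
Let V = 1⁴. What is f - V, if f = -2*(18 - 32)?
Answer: 27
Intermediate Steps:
f = 28 (f = -2*(-14) = 28)
V = 1
f - V = 28 - 1*1 = 28 - 1 = 27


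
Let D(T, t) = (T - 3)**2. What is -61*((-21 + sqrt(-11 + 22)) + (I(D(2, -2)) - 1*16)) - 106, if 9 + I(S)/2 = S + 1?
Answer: 3005 - 61*sqrt(11) ≈ 2802.7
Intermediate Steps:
D(T, t) = (-3 + T)**2
I(S) = -16 + 2*S (I(S) = -18 + 2*(S + 1) = -18 + 2*(1 + S) = -18 + (2 + 2*S) = -16 + 2*S)
-61*((-21 + sqrt(-11 + 22)) + (I(D(2, -2)) - 1*16)) - 106 = -61*((-21 + sqrt(-11 + 22)) + ((-16 + 2*(-3 + 2)**2) - 1*16)) - 106 = -61*((-21 + sqrt(11)) + ((-16 + 2*(-1)**2) - 16)) - 106 = -61*((-21 + sqrt(11)) + ((-16 + 2*1) - 16)) - 106 = -61*((-21 + sqrt(11)) + ((-16 + 2) - 16)) - 106 = -61*((-21 + sqrt(11)) + (-14 - 16)) - 106 = -61*((-21 + sqrt(11)) - 30) - 106 = -61*(-51 + sqrt(11)) - 106 = (3111 - 61*sqrt(11)) - 106 = 3005 - 61*sqrt(11)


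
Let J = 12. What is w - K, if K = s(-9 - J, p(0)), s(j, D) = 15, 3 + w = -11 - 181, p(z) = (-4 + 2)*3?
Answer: -210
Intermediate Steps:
p(z) = -6 (p(z) = -2*3 = -6)
w = -195 (w = -3 + (-11 - 181) = -3 - 192 = -195)
K = 15
w - K = -195 - 1*15 = -195 - 15 = -210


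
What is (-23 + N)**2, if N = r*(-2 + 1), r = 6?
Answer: 841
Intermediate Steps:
N = -6 (N = 6*(-2 + 1) = 6*(-1) = -6)
(-23 + N)**2 = (-23 - 6)**2 = (-29)**2 = 841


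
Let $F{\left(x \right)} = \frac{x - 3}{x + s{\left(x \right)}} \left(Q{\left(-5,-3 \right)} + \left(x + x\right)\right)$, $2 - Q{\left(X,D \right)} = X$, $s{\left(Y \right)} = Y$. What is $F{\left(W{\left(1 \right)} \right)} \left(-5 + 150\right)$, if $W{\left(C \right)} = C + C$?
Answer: $- \frac{1595}{4} \approx -398.75$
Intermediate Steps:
$Q{\left(X,D \right)} = 2 - X$
$W{\left(C \right)} = 2 C$
$F{\left(x \right)} = \frac{\left(-3 + x\right) \left(7 + 2 x\right)}{2 x}$ ($F{\left(x \right)} = \frac{x - 3}{x + x} \left(\left(2 - -5\right) + \left(x + x\right)\right) = \frac{-3 + x}{2 x} \left(\left(2 + 5\right) + 2 x\right) = \left(-3 + x\right) \frac{1}{2 x} \left(7 + 2 x\right) = \frac{-3 + x}{2 x} \left(7 + 2 x\right) = \frac{\left(-3 + x\right) \left(7 + 2 x\right)}{2 x}$)
$F{\left(W{\left(1 \right)} \right)} \left(-5 + 150\right) = \left(\frac{1}{2} + 2 \cdot 1 - \frac{21}{2 \cdot 2 \cdot 1}\right) \left(-5 + 150\right) = \left(\frac{1}{2} + 2 - \frac{21}{2 \cdot 2}\right) 145 = \left(\frac{1}{2} + 2 - \frac{21}{4}\right) 145 = \left(- \frac{11}{4}\right) 145 = - \frac{1595}{4}$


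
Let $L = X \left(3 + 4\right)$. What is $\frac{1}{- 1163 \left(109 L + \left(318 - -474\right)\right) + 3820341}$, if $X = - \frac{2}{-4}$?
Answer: $\frac{2}{4911121} \approx 4.0724 \cdot 10^{-7}$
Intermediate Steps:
$X = \frac{1}{2}$ ($X = \left(-2\right) \left(- \frac{1}{4}\right) = \frac{1}{2} \approx 0.5$)
$L = \frac{7}{2}$ ($L = \frac{3 + 4}{2} = \frac{1}{2} \cdot 7 = \frac{7}{2} \approx 3.5$)
$\frac{1}{- 1163 \left(109 L + \left(318 - -474\right)\right) + 3820341} = \frac{1}{- 1163 \left(109 \cdot \frac{7}{2} + \left(318 - -474\right)\right) + 3820341} = \frac{1}{- 1163 \left(\frac{763}{2} + \left(318 + 474\right)\right) + 3820341} = \frac{1}{- 1163 \left(\frac{763}{2} + 792\right) + 3820341} = \frac{1}{\left(-1163\right) \frac{2347}{2} + 3820341} = \frac{1}{- \frac{2729561}{2} + 3820341} = \frac{1}{\frac{4911121}{2}} = \frac{2}{4911121}$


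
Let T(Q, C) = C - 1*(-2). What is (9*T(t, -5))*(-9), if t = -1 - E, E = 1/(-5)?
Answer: 243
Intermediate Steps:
E = -1/5 ≈ -0.20000
t = -4/5 (t = -1 - 1*(-1/5) = -1 + 1/5 = -4/5 ≈ -0.80000)
T(Q, C) = 2 + C (T(Q, C) = C + 2 = 2 + C)
(9*T(t, -5))*(-9) = (9*(2 - 5))*(-9) = (9*(-3))*(-9) = -27*(-9) = 243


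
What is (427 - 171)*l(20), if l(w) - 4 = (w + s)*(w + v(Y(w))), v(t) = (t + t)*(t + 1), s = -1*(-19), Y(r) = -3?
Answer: 320512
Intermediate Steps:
s = 19
v(t) = 2*t*(1 + t) (v(t) = (2*t)*(1 + t) = 2*t*(1 + t))
l(w) = 4 + (12 + w)*(19 + w) (l(w) = 4 + (w + 19)*(w + 2*(-3)*(1 - 3)) = 4 + (19 + w)*(w + 2*(-3)*(-2)) = 4 + (19 + w)*(w + 12) = 4 + (19 + w)*(12 + w) = 4 + (12 + w)*(19 + w))
(427 - 171)*l(20) = (427 - 171)*(232 + 20² + 31*20) = 256*(232 + 400 + 620) = 256*1252 = 320512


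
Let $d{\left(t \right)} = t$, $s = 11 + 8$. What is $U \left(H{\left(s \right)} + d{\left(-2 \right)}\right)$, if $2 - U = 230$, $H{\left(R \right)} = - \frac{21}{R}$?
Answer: $708$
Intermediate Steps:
$s = 19$
$U = -228$ ($U = 2 - 230 = -228$)
$U \left(H{\left(s \right)} + d{\left(-2 \right)}\right) = - 228 \left(- \frac{21}{19} - 2\right) = \left(-228\right) \left(- \frac{59}{19}\right) = 708$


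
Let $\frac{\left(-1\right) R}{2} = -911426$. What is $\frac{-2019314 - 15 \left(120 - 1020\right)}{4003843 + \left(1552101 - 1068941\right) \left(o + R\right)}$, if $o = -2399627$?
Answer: $\frac{2005814}{278670605157} \approx 7.1978 \cdot 10^{-6}$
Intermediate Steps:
$R = 1822852$ ($R = \left(-2\right) \left(-911426\right) = 1822852$)
$\frac{-2019314 - 15 \left(120 - 1020\right)}{4003843 + \left(1552101 - 1068941\right) \left(o + R\right)} = \frac{-2019314 - 15 \left(120 - 1020\right)}{4003843 + \left(1552101 - 1068941\right) \left(-2399627 + 1822852\right)} = \frac{-2019314 - -13500}{4003843 + 483160 \left(-576775\right)} = \frac{-2019314 + 13500}{4003843 - 278674609000} = - \frac{2005814}{-278670605157} = \left(-2005814\right) \left(- \frac{1}{278670605157}\right) = \frac{2005814}{278670605157}$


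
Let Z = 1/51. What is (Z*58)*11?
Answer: 638/51 ≈ 12.510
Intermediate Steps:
Z = 1/51 ≈ 0.019608
(Z*58)*11 = ((1/51)*58)*11 = (58/51)*11 = 638/51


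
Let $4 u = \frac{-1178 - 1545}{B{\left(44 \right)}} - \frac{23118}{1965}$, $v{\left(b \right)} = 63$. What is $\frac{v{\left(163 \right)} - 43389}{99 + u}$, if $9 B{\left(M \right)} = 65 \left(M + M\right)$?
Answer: $- \frac{129860153280}{284704639} \approx -456.12$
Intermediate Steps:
$B{\left(M \right)} = \frac{130 M}{9}$ ($B{\left(M \right)} = \frac{65 \left(M + M\right)}{9} = \frac{65 \cdot 2 M}{9} = \frac{130 M}{9}$)
$u = - \frac{12026081}{2997280}$ ($u = \frac{\frac{-1178 - 1545}{\frac{130}{9} \cdot 44} - \frac{23118}{1965}}{4} = \frac{\frac{-1178 - 1545}{\frac{5720}{9}} - \frac{7706}{655}}{4} = \frac{\left(-2723\right) \frac{9}{5720} - \frac{7706}{655}}{4} = \frac{- \frac{24507}{5720} - \frac{7706}{655}}{4} = \frac{1}{4} \left(- \frac{12026081}{749320}\right) = - \frac{12026081}{2997280} \approx -4.0123$)
$\frac{v{\left(163 \right)} - 43389}{99 + u} = \frac{63 - 43389}{99 - \frac{12026081}{2997280}} = - \frac{43326}{\frac{284704639}{2997280}} = \left(-43326\right) \frac{2997280}{284704639} = - \frac{129860153280}{284704639}$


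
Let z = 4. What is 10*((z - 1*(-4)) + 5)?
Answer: 130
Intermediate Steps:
10*((z - 1*(-4)) + 5) = 10*((4 - 1*(-4)) + 5) = 10*((4 + 4) + 5) = 10*(8 + 5) = 10*13 = 130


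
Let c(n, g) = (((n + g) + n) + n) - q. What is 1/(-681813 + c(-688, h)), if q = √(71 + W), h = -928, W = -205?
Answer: I/(√134 - 684805*I) ≈ -1.4603e-6 + 2.4684e-11*I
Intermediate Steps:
q = I*√134 (q = √(71 - 205) = √(-134) = I*√134 ≈ 11.576*I)
c(n, g) = g + 3*n - I*√134 (c(n, g) = (((n + g) + n) + n) - I*√134 = (((g + n) + n) + n) - I*√134 = ((g + 2*n) + n) - I*√134 = (g + 3*n) - I*√134 = g + 3*n - I*√134)
1/(-681813 + c(-688, h)) = 1/(-681813 + (-928 + 3*(-688) - I*√134)) = 1/(-681813 + (-928 - 2064 - I*√134)) = 1/(-681813 + (-2992 - I*√134)) = 1/(-684805 - I*√134)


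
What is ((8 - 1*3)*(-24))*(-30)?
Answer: 3600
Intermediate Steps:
((8 - 1*3)*(-24))*(-30) = ((8 - 3)*(-24))*(-30) = (5*(-24))*(-30) = -120*(-30) = 3600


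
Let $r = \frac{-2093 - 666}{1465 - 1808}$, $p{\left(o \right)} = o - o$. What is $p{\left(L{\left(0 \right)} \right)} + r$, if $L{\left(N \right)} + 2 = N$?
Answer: $\frac{2759}{343} \approx 8.0437$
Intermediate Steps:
$L{\left(N \right)} = -2 + N$
$p{\left(o \right)} = 0$
$r = \frac{2759}{343}$ ($r = - \frac{2759}{-343} = \left(-2759\right) \left(- \frac{1}{343}\right) = \frac{2759}{343} \approx 8.0437$)
$p{\left(L{\left(0 \right)} \right)} + r = 0 + \frac{2759}{343} = \frac{2759}{343}$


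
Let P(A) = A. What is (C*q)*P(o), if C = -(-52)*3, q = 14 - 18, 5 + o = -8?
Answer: 8112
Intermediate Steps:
o = -13 (o = -5 - 8 = -13)
q = -4
C = 156 (C = -13*(-12) = 156)
(C*q)*P(o) = (156*(-4))*(-13) = -624*(-13) = 8112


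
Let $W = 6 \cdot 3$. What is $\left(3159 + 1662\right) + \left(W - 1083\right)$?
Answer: $3756$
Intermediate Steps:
$W = 18$
$\left(3159 + 1662\right) + \left(W - 1083\right) = \left(3159 + 1662\right) + \left(18 - 1083\right) = 4821 + \left(18 - 1083\right) = 4821 - 1065 = 3756$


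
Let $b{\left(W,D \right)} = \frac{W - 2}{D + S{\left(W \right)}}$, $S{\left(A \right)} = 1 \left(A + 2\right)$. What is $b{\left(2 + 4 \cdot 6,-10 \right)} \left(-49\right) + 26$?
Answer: $- \frac{118}{3} \approx -39.333$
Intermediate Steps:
$S{\left(A \right)} = 2 + A$ ($S{\left(A \right)} = 1 \left(2 + A\right) = 2 + A$)
$b{\left(W,D \right)} = \frac{-2 + W}{2 + D + W}$ ($b{\left(W,D \right)} = \frac{W - 2}{D + \left(2 + W\right)} = \frac{-2 + W}{2 + D + W}$)
$b{\left(2 + 4 \cdot 6,-10 \right)} \left(-49\right) + 26 = \frac{-2 + \left(2 + 4 \cdot 6\right)}{2 - 10 + \left(2 + 4 \cdot 6\right)} \left(-49\right) + 26 = \frac{-2 + \left(2 + 24\right)}{2 - 10 + \left(2 + 24\right)} \left(-49\right) + 26 = \frac{-2 + 26}{2 - 10 + 26} \left(-49\right) + 26 = \frac{1}{18} \cdot 24 \left(-49\right) + 26 = \frac{4}{3} \left(-49\right) + 26 = - \frac{196}{3} + 26 = - \frac{118}{3}$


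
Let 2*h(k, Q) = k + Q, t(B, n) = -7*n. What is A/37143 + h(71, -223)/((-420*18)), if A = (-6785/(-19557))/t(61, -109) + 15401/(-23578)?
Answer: 327855639518021/32670119577922785 ≈ 0.010035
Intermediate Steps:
A = -229653606661/351830703798 (A = (-6785/(-19557))/((-7*(-109))) + 15401/(-23578) = -6785*(-1/19557)/763 + 15401*(-1/23578) = (6785/19557)*(1/763) - 15401/23578 = 6785/14921991 - 15401/23578 = -229653606661/351830703798 ≈ -0.65274)
h(k, Q) = Q/2 + k/2 (h(k, Q) = (k + Q)/2 = (Q + k)/2 = Q/2 + k/2)
A/37143 + h(71, -223)/((-420*18)) = -229653606661/351830703798/37143 + ((½)*(-223) + (½)*71)/((-420*18)) = -229653606661/351830703798*1/37143 + (-223/2 + 71/2)/(-7560) = -229653606661/13068047831169114 - 76*(-1/7560) = -229653606661/13068047831169114 + 19/1890 = 327855639518021/32670119577922785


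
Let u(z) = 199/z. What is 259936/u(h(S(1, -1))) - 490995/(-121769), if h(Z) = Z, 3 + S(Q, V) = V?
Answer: -126510879131/24232031 ≈ -5220.8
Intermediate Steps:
S(Q, V) = -3 + V
259936/u(h(S(1, -1))) - 490995/(-121769) = 259936/((199/(-3 - 1))) - 490995/(-121769) = 259936/((199/(-4))) - 490995*(-1/121769) = 259936/((199*(-1/4))) + 490995/121769 = 259936/(-199/4) + 490995/121769 = 259936*(-4/199) + 490995/121769 = -1039744/199 + 490995/121769 = -126510879131/24232031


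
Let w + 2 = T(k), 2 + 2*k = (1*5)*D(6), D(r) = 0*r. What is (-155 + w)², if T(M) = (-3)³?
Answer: 33856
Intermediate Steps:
D(r) = 0
k = -1 (k = -1 + ((1*5)*0)/2 = -1 + (5*0)/2 = -1 + (½)*0 = -1 + 0 = -1)
T(M) = -27
w = -29 (w = -2 - 27 = -29)
(-155 + w)² = (-155 - 29)² = (-184)² = 33856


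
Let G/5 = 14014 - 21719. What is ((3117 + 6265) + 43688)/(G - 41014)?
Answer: -17690/26513 ≈ -0.66722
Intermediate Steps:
G = -38525 (G = 5*(14014 - 21719) = 5*(-7705) = -38525)
((3117 + 6265) + 43688)/(G - 41014) = ((3117 + 6265) + 43688)/(-38525 - 41014) = (9382 + 43688)/(-79539) = 53070*(-1/79539) = -17690/26513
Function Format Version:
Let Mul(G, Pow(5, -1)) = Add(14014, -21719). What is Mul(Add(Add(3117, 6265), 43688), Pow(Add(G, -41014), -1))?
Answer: Rational(-17690, 26513) ≈ -0.66722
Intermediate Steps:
G = -38525 (G = Mul(5, Add(14014, -21719)) = Mul(5, -7705) = -38525)
Mul(Add(Add(3117, 6265), 43688), Pow(Add(G, -41014), -1)) = Mul(Add(Add(3117, 6265), 43688), Pow(Add(-38525, -41014), -1)) = Mul(Add(9382, 43688), Pow(-79539, -1)) = Mul(53070, Rational(-1, 79539)) = Rational(-17690, 26513)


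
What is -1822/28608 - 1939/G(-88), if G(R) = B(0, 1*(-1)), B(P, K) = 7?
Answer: -3963119/14304 ≈ -277.06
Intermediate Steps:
G(R) = 7
-1822/28608 - 1939/G(-88) = -1822/28608 - 1939/7 = -1822*1/28608 - 1939*⅐ = -911/14304 - 277 = -3963119/14304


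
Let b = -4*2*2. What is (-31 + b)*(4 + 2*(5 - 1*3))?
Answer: -376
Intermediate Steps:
b = -16 (b = -8*2 = -16)
(-31 + b)*(4 + 2*(5 - 1*3)) = (-31 - 16)*(4 + 2*(5 - 1*3)) = -47*(4 + 2*(5 - 3)) = -47*(4 + 2*2) = -47*(4 + 4) = -47*8 = -376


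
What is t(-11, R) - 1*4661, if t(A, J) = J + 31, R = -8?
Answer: -4638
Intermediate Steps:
t(A, J) = 31 + J
t(-11, R) - 1*4661 = (31 - 8) - 1*4661 = 23 - 4661 = -4638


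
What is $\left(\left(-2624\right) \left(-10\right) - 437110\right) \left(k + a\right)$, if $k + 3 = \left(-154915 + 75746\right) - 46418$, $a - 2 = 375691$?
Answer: $-102759819610$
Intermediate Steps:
$a = 375693$ ($a = 2 + 375691 = 375693$)
$k = -125590$ ($k = -3 + \left(\left(-154915 + 75746\right) - 46418\right) = -3 - 125587 = -125590$)
$\left(\left(-2624\right) \left(-10\right) - 437110\right) \left(k + a\right) = \left(\left(-2624\right) \left(-10\right) - 437110\right) \left(-125590 + 375693\right) = \left(26240 - 437110\right) 250103 = \left(-410870\right) 250103 = -102759819610$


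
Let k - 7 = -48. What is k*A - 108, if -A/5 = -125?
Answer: -25733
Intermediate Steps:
A = 625 (A = -5*(-125) = 625)
k = -41 (k = 7 - 48 = -41)
k*A - 108 = -41*625 - 108 = -25625 - 108 = -25733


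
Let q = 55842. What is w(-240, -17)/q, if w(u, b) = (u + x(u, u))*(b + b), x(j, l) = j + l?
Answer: 4080/9307 ≈ 0.43838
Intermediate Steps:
w(u, b) = 6*b*u (w(u, b) = (u + (u + u))*(b + b) = (u + 2*u)*(2*b) = (3*u)*(2*b) = 6*b*u)
w(-240, -17)/q = (6*(-17)*(-240))/55842 = 24480*(1/55842) = 4080/9307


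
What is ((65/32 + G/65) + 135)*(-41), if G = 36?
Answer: -11733257/2080 ≈ -5641.0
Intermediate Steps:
((65/32 + G/65) + 135)*(-41) = ((65/32 + 36/65) + 135)*(-41) = (5377/2080 + 135)*(-41) = (286177/2080)*(-41) = -11733257/2080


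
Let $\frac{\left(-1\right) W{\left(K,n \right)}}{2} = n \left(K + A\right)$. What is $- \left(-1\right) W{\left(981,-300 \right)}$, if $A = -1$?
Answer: $588000$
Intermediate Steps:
$W{\left(K,n \right)} = - 2 n \left(-1 + K\right)$ ($W{\left(K,n \right)} = - 2 n \left(K - 1\right) = - 2 n \left(-1 + K\right)$)
$- \left(-1\right) W{\left(981,-300 \right)} = - \left(-1\right) 2 \left(-300\right) \left(1 - 981\right) = - \left(-1\right) 2 \left(-300\right) \left(-980\right) = - \left(-1\right) 588000 = \left(-1\right) \left(-588000\right) = 588000$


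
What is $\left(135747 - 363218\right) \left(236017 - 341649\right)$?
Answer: $24028216672$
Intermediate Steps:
$\left(135747 - 363218\right) \left(236017 - 341649\right) = \left(-227471\right) \left(-105632\right) = 24028216672$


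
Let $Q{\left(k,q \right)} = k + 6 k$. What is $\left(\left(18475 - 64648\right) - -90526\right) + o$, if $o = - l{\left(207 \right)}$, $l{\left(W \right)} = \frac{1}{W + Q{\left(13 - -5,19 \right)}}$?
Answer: $\frac{14769548}{333} \approx 44353.0$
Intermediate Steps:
$Q{\left(k,q \right)} = 7 k$
$l{\left(W \right)} = \frac{1}{126 + W}$ ($l{\left(W \right)} = \frac{1}{W + 7 \left(13 - -5\right)} = \frac{1}{W + 7 \left(13 + 5\right)} = \frac{1}{W + 7 \cdot 18} = \frac{1}{W + 126} = \frac{1}{126 + W}$)
$o = - \frac{1}{333}$ ($o = - \frac{1}{126 + 207} = - \frac{1}{333} \approx -0.003003$)
$\left(\left(18475 - 64648\right) - -90526\right) + o = \left(\left(18475 - 64648\right) - -90526\right) - \frac{1}{333} = \left(\left(18475 - 64648\right) + 90526\right) - \frac{1}{333} = \left(-46173 + 90526\right) - \frac{1}{333} = 44353 - \frac{1}{333} = \frac{14769548}{333}$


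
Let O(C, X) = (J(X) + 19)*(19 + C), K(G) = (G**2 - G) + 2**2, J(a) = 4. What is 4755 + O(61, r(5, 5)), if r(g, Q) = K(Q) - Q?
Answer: 6595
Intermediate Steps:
K(G) = 4 + G**2 - G (K(G) = (G**2 - G) + 4 = 4 + G**2 - G)
r(g, Q) = 4 + Q**2 - 2*Q (r(g, Q) = (4 + Q**2 - Q) - Q = 4 + Q**2 - 2*Q)
O(C, X) = 437 + 23*C (O(C, X) = (4 + 19)*(19 + C) = 23*(19 + C) = 437 + 23*C)
4755 + O(61, r(5, 5)) = 4755 + (437 + 23*61) = 4755 + (437 + 1403) = 4755 + 1840 = 6595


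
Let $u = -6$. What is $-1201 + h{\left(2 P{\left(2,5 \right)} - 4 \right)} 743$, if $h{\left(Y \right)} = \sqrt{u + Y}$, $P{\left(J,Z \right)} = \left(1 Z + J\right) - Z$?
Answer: $-1201 + 743 i \sqrt{6} \approx -1201.0 + 1820.0 i$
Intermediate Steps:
$P{\left(J,Z \right)} = J$ ($P{\left(J,Z \right)} = \left(Z + J\right) - Z = \left(J + Z\right) - Z = J$)
$h{\left(Y \right)} = \sqrt{-6 + Y}$
$-1201 + h{\left(2 P{\left(2,5 \right)} - 4 \right)} 743 = -1201 + \sqrt{-6 + \left(2 \cdot 2 - 4\right)} 743 = -1201 + \sqrt{-6 + \left(4 - 4\right)} 743 = -1201 + \sqrt{-6 + 0} \cdot 743 = -1201 + \sqrt{-6} \cdot 743 = -1201 + i \sqrt{6} \cdot 743 = -1201 + 743 i \sqrt{6}$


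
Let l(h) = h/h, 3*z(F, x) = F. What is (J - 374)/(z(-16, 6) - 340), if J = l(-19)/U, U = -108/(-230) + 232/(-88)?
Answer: 3079197/2839676 ≈ 1.0843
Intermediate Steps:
z(F, x) = F/3
l(h) = 1
U = -2741/1265 (U = -108*(-1/230) + 232*(-1/88) = 54/115 - 29/11 = -2741/1265 ≈ -2.1668)
J = -1265/2741 (J = 1/(-2741/1265) = 1*(-1265/2741) = -1265/2741 ≈ -0.46151)
(J - 374)/(z(-16, 6) - 340) = (-1265/2741 - 374)/((⅓)*(-16) - 340) = -1026399/(2741*(-16/3 - 340)) = -1026399/(2741*(-1036/3)) = -1026399/2741*(-3/1036) = 3079197/2839676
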